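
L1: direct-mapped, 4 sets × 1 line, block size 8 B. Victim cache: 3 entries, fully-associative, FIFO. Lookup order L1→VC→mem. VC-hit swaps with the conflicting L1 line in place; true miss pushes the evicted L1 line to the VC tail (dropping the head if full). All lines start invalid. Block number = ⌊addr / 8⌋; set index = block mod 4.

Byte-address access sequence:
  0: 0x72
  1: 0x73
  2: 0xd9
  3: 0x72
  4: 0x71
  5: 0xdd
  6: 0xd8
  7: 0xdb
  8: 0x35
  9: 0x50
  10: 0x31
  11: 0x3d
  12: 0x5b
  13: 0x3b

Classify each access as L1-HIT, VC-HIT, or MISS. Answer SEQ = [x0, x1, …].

SEQ = [MISS, L1-HIT, MISS, L1-HIT, L1-HIT, L1-HIT, L1-HIT, L1-HIT, MISS, MISS, VC-HIT, MISS, MISS, VC-HIT]

  [0] addr=0x72 blk=14 s=2: MISS | VC []
  [1] addr=0x73 blk=14 s=2: L1-HIT | VC []
  [2] addr=0xd9 blk=27 s=3: MISS | VC []
  [3] addr=0x72 blk=14 s=2: L1-HIT | VC []
  [4] addr=0x71 blk=14 s=2: L1-HIT | VC []
  [5] addr=0xdd blk=27 s=3: L1-HIT | VC []
  [6] addr=0xd8 blk=27 s=3: L1-HIT | VC []
  [7] addr=0xdb blk=27 s=3: L1-HIT | VC []
  [8] addr=0x35 blk=6 s=2: MISS | VC [14]
  [9] addr=0x50 blk=10 s=2: MISS | VC [14, 6]
  [10] addr=0x31 blk=6 s=2: VC-HIT | VC [14, 10]
  [11] addr=0x3d blk=7 s=3: MISS | VC [14, 10, 27]
  [12] addr=0x5b blk=11 s=3: MISS | VC [10, 27, 7]
  [13] addr=0x3b blk=7 s=3: VC-HIT | VC [10, 27, 11]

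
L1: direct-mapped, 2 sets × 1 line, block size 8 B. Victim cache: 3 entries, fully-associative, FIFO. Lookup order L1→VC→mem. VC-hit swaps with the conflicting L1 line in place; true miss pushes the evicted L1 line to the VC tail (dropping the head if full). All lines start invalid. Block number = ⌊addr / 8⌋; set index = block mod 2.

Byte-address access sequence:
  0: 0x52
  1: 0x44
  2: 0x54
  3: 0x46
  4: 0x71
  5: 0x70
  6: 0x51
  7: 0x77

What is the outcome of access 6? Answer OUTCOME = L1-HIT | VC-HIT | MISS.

OUTCOME = VC-HIT

#0 0x52→b10/s0 MISS; vc=[]
#1 0x44→b8/s0 MISS; vc=[10]
#2 0x54→b10/s0 VC-HIT; vc=[8]
#3 0x46→b8/s0 VC-HIT; vc=[10]
#4 0x71→b14/s0 MISS; vc=[10,8]
#5 0x70→b14/s0 L1-HIT; vc=[10,8]
#6 0x51→b10/s0 VC-HIT; vc=[14,8]
#7 0x77→b14/s0 VC-HIT; vc=[10,8]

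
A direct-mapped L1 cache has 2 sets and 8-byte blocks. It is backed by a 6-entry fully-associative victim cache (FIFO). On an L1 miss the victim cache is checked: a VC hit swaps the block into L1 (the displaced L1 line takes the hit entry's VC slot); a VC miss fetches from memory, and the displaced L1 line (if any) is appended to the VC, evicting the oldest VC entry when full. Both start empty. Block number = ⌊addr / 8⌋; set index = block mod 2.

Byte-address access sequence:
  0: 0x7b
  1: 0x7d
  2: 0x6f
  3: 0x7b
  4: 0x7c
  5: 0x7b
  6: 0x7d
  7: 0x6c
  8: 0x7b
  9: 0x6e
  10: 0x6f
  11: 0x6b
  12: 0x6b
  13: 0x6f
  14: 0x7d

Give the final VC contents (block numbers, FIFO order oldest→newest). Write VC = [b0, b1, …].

VC = [13]

  [0] addr=0x7b blk=15 s=1: MISS | VC []
  [1] addr=0x7d blk=15 s=1: L1-HIT | VC []
  [2] addr=0x6f blk=13 s=1: MISS | VC [15]
  [3] addr=0x7b blk=15 s=1: VC-HIT | VC [13]
  [4] addr=0x7c blk=15 s=1: L1-HIT | VC [13]
  [5] addr=0x7b blk=15 s=1: L1-HIT | VC [13]
  [6] addr=0x7d blk=15 s=1: L1-HIT | VC [13]
  [7] addr=0x6c blk=13 s=1: VC-HIT | VC [15]
  [8] addr=0x7b blk=15 s=1: VC-HIT | VC [13]
  [9] addr=0x6e blk=13 s=1: VC-HIT | VC [15]
  [10] addr=0x6f blk=13 s=1: L1-HIT | VC [15]
  [11] addr=0x6b blk=13 s=1: L1-HIT | VC [15]
  [12] addr=0x6b blk=13 s=1: L1-HIT | VC [15]
  [13] addr=0x6f blk=13 s=1: L1-HIT | VC [15]
  [14] addr=0x7d blk=15 s=1: VC-HIT | VC [13]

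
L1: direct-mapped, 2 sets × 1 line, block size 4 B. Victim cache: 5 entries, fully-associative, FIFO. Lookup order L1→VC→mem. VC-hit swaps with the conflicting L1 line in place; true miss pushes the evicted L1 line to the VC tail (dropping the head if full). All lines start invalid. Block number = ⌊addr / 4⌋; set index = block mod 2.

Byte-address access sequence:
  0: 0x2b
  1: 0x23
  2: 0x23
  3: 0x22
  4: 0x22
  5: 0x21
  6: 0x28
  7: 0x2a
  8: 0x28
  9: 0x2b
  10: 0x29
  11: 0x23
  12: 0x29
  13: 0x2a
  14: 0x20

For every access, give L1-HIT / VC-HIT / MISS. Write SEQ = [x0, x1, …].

  [0] addr=0x2b blk=10 s=0: MISS | VC []
  [1] addr=0x23 blk=8 s=0: MISS | VC [10]
  [2] addr=0x23 blk=8 s=0: L1-HIT | VC [10]
  [3] addr=0x22 blk=8 s=0: L1-HIT | VC [10]
  [4] addr=0x22 blk=8 s=0: L1-HIT | VC [10]
  [5] addr=0x21 blk=8 s=0: L1-HIT | VC [10]
  [6] addr=0x28 blk=10 s=0: VC-HIT | VC [8]
  [7] addr=0x2a blk=10 s=0: L1-HIT | VC [8]
  [8] addr=0x28 blk=10 s=0: L1-HIT | VC [8]
  [9] addr=0x2b blk=10 s=0: L1-HIT | VC [8]
  [10] addr=0x29 blk=10 s=0: L1-HIT | VC [8]
  [11] addr=0x23 blk=8 s=0: VC-HIT | VC [10]
  [12] addr=0x29 blk=10 s=0: VC-HIT | VC [8]
  [13] addr=0x2a blk=10 s=0: L1-HIT | VC [8]
  [14] addr=0x20 blk=8 s=0: VC-HIT | VC [10]

SEQ = [MISS, MISS, L1-HIT, L1-HIT, L1-HIT, L1-HIT, VC-HIT, L1-HIT, L1-HIT, L1-HIT, L1-HIT, VC-HIT, VC-HIT, L1-HIT, VC-HIT]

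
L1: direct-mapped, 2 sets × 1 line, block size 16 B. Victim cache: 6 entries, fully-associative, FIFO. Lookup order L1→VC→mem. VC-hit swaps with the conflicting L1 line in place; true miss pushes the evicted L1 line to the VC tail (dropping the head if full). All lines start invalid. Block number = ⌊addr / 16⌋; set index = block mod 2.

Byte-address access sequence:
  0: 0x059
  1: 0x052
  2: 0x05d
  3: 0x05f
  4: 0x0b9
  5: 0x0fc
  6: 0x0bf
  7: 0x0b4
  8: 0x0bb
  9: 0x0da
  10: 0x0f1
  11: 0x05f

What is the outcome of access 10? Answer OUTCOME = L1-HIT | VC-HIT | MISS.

OUTCOME = VC-HIT

  [0] addr=0x59 blk=5 s=1: MISS | VC []
  [1] addr=0x52 blk=5 s=1: L1-HIT | VC []
  [2] addr=0x5d blk=5 s=1: L1-HIT | VC []
  [3] addr=0x5f blk=5 s=1: L1-HIT | VC []
  [4] addr=0xb9 blk=11 s=1: MISS | VC [5]
  [5] addr=0xfc blk=15 s=1: MISS | VC [5, 11]
  [6] addr=0xbf blk=11 s=1: VC-HIT | VC [5, 15]
  [7] addr=0xb4 blk=11 s=1: L1-HIT | VC [5, 15]
  [8] addr=0xbb blk=11 s=1: L1-HIT | VC [5, 15]
  [9] addr=0xda blk=13 s=1: MISS | VC [5, 15, 11]
  [10] addr=0xf1 blk=15 s=1: VC-HIT | VC [5, 13, 11]
  [11] addr=0x5f blk=5 s=1: VC-HIT | VC [15, 13, 11]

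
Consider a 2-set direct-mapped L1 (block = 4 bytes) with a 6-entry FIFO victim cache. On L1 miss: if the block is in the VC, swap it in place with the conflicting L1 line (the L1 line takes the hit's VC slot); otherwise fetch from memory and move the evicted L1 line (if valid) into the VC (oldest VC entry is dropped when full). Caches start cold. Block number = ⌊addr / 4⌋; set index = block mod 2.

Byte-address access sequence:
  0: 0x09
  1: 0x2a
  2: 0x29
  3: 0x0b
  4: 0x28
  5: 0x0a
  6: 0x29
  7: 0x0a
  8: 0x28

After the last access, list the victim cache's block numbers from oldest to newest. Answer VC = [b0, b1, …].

VC = [2]

0: 0x9 (blk 2, set 0) → MISS  vc=[]
1: 0x2a (blk 10, set 0) → MISS  vc=[2]
2: 0x29 (blk 10, set 0) → L1-HIT  vc=[2]
3: 0xb (blk 2, set 0) → VC-HIT  vc=[10]
4: 0x28 (blk 10, set 0) → VC-HIT  vc=[2]
5: 0xa (blk 2, set 0) → VC-HIT  vc=[10]
6: 0x29 (blk 10, set 0) → VC-HIT  vc=[2]
7: 0xa (blk 2, set 0) → VC-HIT  vc=[10]
8: 0x28 (blk 10, set 0) → VC-HIT  vc=[2]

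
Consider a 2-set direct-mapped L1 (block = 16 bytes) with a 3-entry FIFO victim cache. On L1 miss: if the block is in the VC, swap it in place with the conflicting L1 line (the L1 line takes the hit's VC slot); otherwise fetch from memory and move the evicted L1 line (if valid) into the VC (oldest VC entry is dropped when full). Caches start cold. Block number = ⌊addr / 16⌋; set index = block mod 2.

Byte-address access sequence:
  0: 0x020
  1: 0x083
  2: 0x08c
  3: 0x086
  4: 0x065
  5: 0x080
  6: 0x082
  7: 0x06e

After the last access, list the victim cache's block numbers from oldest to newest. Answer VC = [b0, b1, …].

VC = [2, 8]

  [0] addr=0x20 blk=2 s=0: MISS | VC []
  [1] addr=0x83 blk=8 s=0: MISS | VC [2]
  [2] addr=0x8c blk=8 s=0: L1-HIT | VC [2]
  [3] addr=0x86 blk=8 s=0: L1-HIT | VC [2]
  [4] addr=0x65 blk=6 s=0: MISS | VC [2, 8]
  [5] addr=0x80 blk=8 s=0: VC-HIT | VC [2, 6]
  [6] addr=0x82 blk=8 s=0: L1-HIT | VC [2, 6]
  [7] addr=0x6e blk=6 s=0: VC-HIT | VC [2, 8]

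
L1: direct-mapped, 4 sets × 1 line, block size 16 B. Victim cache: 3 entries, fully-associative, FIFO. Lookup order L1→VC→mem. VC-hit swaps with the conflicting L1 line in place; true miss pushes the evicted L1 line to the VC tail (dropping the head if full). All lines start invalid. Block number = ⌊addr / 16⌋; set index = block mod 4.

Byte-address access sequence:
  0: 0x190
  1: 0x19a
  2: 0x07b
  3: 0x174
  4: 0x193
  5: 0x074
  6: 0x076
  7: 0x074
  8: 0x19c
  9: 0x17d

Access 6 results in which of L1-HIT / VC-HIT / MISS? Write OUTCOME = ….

OUTCOME = L1-HIT

  [0] addr=0x190 blk=25 s=1: MISS | VC []
  [1] addr=0x19a blk=25 s=1: L1-HIT | VC []
  [2] addr=0x7b blk=7 s=3: MISS | VC []
  [3] addr=0x174 blk=23 s=3: MISS | VC [7]
  [4] addr=0x193 blk=25 s=1: L1-HIT | VC [7]
  [5] addr=0x74 blk=7 s=3: VC-HIT | VC [23]
  [6] addr=0x76 blk=7 s=3: L1-HIT | VC [23]
  [7] addr=0x74 blk=7 s=3: L1-HIT | VC [23]
  [8] addr=0x19c blk=25 s=1: L1-HIT | VC [23]
  [9] addr=0x17d blk=23 s=3: VC-HIT | VC [7]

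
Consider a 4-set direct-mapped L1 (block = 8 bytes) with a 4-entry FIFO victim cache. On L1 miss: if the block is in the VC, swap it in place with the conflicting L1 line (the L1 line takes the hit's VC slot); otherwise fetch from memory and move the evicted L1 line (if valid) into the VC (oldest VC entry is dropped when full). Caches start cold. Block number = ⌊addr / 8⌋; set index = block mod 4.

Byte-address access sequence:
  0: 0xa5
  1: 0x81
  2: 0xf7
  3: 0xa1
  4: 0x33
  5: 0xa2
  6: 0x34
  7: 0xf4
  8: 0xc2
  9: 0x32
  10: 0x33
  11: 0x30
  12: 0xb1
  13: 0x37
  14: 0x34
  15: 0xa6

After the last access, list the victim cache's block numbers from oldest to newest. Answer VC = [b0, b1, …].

0: 0xa5 (blk 20, set 0) → MISS  vc=[]
1: 0x81 (blk 16, set 0) → MISS  vc=[20]
2: 0xf7 (blk 30, set 2) → MISS  vc=[20]
3: 0xa1 (blk 20, set 0) → VC-HIT  vc=[16]
4: 0x33 (blk 6, set 2) → MISS  vc=[16, 30]
5: 0xa2 (blk 20, set 0) → L1-HIT  vc=[16, 30]
6: 0x34 (blk 6, set 2) → L1-HIT  vc=[16, 30]
7: 0xf4 (blk 30, set 2) → VC-HIT  vc=[16, 6]
8: 0xc2 (blk 24, set 0) → MISS  vc=[16, 6, 20]
9: 0x32 (blk 6, set 2) → VC-HIT  vc=[16, 30, 20]
10: 0x33 (blk 6, set 2) → L1-HIT  vc=[16, 30, 20]
11: 0x30 (blk 6, set 2) → L1-HIT  vc=[16, 30, 20]
12: 0xb1 (blk 22, set 2) → MISS  vc=[16, 30, 20, 6]
13: 0x37 (blk 6, set 2) → VC-HIT  vc=[16, 30, 20, 22]
14: 0x34 (blk 6, set 2) → L1-HIT  vc=[16, 30, 20, 22]
15: 0xa6 (blk 20, set 0) → VC-HIT  vc=[16, 30, 24, 22]

VC = [16, 30, 24, 22]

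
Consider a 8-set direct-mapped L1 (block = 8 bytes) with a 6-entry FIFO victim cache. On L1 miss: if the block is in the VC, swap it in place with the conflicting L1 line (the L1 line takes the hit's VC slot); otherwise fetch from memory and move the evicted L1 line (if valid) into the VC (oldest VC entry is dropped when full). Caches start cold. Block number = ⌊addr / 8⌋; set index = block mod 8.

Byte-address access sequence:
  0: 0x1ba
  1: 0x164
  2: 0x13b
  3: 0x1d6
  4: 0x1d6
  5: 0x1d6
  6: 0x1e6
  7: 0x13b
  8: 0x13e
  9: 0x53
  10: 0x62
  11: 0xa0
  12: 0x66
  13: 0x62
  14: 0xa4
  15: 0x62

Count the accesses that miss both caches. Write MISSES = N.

MISSES = 8

0: 0x1ba (blk 55, set 7) → MISS  vc=[]
1: 0x164 (blk 44, set 4) → MISS  vc=[]
2: 0x13b (blk 39, set 7) → MISS  vc=[55]
3: 0x1d6 (blk 58, set 2) → MISS  vc=[55]
4: 0x1d6 (blk 58, set 2) → L1-HIT  vc=[55]
5: 0x1d6 (blk 58, set 2) → L1-HIT  vc=[55]
6: 0x1e6 (blk 60, set 4) → MISS  vc=[55, 44]
7: 0x13b (blk 39, set 7) → L1-HIT  vc=[55, 44]
8: 0x13e (blk 39, set 7) → L1-HIT  vc=[55, 44]
9: 0x53 (blk 10, set 2) → MISS  vc=[55, 44, 58]
10: 0x62 (blk 12, set 4) → MISS  vc=[55, 44, 58, 60]
11: 0xa0 (blk 20, set 4) → MISS  vc=[55, 44, 58, 60, 12]
12: 0x66 (blk 12, set 4) → VC-HIT  vc=[55, 44, 58, 60, 20]
13: 0x62 (blk 12, set 4) → L1-HIT  vc=[55, 44, 58, 60, 20]
14: 0xa4 (blk 20, set 4) → VC-HIT  vc=[55, 44, 58, 60, 12]
15: 0x62 (blk 12, set 4) → VC-HIT  vc=[55, 44, 58, 60, 20]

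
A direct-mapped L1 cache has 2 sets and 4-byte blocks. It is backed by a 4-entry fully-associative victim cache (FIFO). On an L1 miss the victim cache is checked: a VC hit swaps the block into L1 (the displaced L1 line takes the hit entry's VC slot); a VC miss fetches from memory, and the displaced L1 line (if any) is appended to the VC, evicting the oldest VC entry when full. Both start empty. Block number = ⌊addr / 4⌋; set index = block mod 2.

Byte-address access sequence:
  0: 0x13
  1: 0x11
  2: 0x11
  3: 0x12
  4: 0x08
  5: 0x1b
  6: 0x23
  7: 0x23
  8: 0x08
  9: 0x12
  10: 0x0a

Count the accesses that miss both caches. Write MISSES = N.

MISSES = 4

#0 0x13→b4/s0 MISS; vc=[]
#1 0x11→b4/s0 L1-HIT; vc=[]
#2 0x11→b4/s0 L1-HIT; vc=[]
#3 0x12→b4/s0 L1-HIT; vc=[]
#4 0x8→b2/s0 MISS; vc=[4]
#5 0x1b→b6/s0 MISS; vc=[4,2]
#6 0x23→b8/s0 MISS; vc=[4,2,6]
#7 0x23→b8/s0 L1-HIT; vc=[4,2,6]
#8 0x8→b2/s0 VC-HIT; vc=[4,8,6]
#9 0x12→b4/s0 VC-HIT; vc=[2,8,6]
#10 0xa→b2/s0 VC-HIT; vc=[4,8,6]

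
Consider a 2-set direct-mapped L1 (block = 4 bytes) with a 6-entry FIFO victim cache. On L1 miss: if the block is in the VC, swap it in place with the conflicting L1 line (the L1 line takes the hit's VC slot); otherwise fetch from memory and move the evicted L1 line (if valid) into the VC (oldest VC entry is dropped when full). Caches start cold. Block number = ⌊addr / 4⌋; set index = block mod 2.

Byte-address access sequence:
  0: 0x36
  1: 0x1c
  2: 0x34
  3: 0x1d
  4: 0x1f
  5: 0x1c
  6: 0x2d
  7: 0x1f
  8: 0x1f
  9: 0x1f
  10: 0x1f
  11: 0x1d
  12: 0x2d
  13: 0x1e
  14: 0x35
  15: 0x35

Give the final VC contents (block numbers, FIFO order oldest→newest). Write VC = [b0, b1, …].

VC = [7, 11]

  [0] addr=0x36 blk=13 s=1: MISS | VC []
  [1] addr=0x1c blk=7 s=1: MISS | VC [13]
  [2] addr=0x34 blk=13 s=1: VC-HIT | VC [7]
  [3] addr=0x1d blk=7 s=1: VC-HIT | VC [13]
  [4] addr=0x1f blk=7 s=1: L1-HIT | VC [13]
  [5] addr=0x1c blk=7 s=1: L1-HIT | VC [13]
  [6] addr=0x2d blk=11 s=1: MISS | VC [13, 7]
  [7] addr=0x1f blk=7 s=1: VC-HIT | VC [13, 11]
  [8] addr=0x1f blk=7 s=1: L1-HIT | VC [13, 11]
  [9] addr=0x1f blk=7 s=1: L1-HIT | VC [13, 11]
  [10] addr=0x1f blk=7 s=1: L1-HIT | VC [13, 11]
  [11] addr=0x1d blk=7 s=1: L1-HIT | VC [13, 11]
  [12] addr=0x2d blk=11 s=1: VC-HIT | VC [13, 7]
  [13] addr=0x1e blk=7 s=1: VC-HIT | VC [13, 11]
  [14] addr=0x35 blk=13 s=1: VC-HIT | VC [7, 11]
  [15] addr=0x35 blk=13 s=1: L1-HIT | VC [7, 11]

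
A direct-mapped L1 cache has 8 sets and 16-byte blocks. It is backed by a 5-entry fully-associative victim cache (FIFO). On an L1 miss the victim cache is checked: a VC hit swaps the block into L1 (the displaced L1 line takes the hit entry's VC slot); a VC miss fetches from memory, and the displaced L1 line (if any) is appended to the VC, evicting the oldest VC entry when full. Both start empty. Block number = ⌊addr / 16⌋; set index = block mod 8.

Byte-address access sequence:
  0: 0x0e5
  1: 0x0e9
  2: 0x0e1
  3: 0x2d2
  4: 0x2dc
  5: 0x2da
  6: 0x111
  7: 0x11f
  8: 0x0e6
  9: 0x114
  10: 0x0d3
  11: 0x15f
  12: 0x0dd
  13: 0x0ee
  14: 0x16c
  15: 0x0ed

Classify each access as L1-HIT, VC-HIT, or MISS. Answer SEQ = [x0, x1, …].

  [0] addr=0xe5 blk=14 s=6: MISS | VC []
  [1] addr=0xe9 blk=14 s=6: L1-HIT | VC []
  [2] addr=0xe1 blk=14 s=6: L1-HIT | VC []
  [3] addr=0x2d2 blk=45 s=5: MISS | VC []
  [4] addr=0x2dc blk=45 s=5: L1-HIT | VC []
  [5] addr=0x2da blk=45 s=5: L1-HIT | VC []
  [6] addr=0x111 blk=17 s=1: MISS | VC []
  [7] addr=0x11f blk=17 s=1: L1-HIT | VC []
  [8] addr=0xe6 blk=14 s=6: L1-HIT | VC []
  [9] addr=0x114 blk=17 s=1: L1-HIT | VC []
  [10] addr=0xd3 blk=13 s=5: MISS | VC [45]
  [11] addr=0x15f blk=21 s=5: MISS | VC [45, 13]
  [12] addr=0xdd blk=13 s=5: VC-HIT | VC [45, 21]
  [13] addr=0xee blk=14 s=6: L1-HIT | VC [45, 21]
  [14] addr=0x16c blk=22 s=6: MISS | VC [45, 21, 14]
  [15] addr=0xed blk=14 s=6: VC-HIT | VC [45, 21, 22]

SEQ = [MISS, L1-HIT, L1-HIT, MISS, L1-HIT, L1-HIT, MISS, L1-HIT, L1-HIT, L1-HIT, MISS, MISS, VC-HIT, L1-HIT, MISS, VC-HIT]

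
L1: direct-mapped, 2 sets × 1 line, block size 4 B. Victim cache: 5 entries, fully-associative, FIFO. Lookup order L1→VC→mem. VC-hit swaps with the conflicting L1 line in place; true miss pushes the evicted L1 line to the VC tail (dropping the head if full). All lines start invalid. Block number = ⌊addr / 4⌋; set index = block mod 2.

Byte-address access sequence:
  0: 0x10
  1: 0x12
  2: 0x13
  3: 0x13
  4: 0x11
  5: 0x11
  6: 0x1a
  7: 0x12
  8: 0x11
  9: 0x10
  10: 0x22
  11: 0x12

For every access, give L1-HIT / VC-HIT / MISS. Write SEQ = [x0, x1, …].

SEQ = [MISS, L1-HIT, L1-HIT, L1-HIT, L1-HIT, L1-HIT, MISS, VC-HIT, L1-HIT, L1-HIT, MISS, VC-HIT]

#0 0x10→b4/s0 MISS; vc=[]
#1 0x12→b4/s0 L1-HIT; vc=[]
#2 0x13→b4/s0 L1-HIT; vc=[]
#3 0x13→b4/s0 L1-HIT; vc=[]
#4 0x11→b4/s0 L1-HIT; vc=[]
#5 0x11→b4/s0 L1-HIT; vc=[]
#6 0x1a→b6/s0 MISS; vc=[4]
#7 0x12→b4/s0 VC-HIT; vc=[6]
#8 0x11→b4/s0 L1-HIT; vc=[6]
#9 0x10→b4/s0 L1-HIT; vc=[6]
#10 0x22→b8/s0 MISS; vc=[6,4]
#11 0x12→b4/s0 VC-HIT; vc=[6,8]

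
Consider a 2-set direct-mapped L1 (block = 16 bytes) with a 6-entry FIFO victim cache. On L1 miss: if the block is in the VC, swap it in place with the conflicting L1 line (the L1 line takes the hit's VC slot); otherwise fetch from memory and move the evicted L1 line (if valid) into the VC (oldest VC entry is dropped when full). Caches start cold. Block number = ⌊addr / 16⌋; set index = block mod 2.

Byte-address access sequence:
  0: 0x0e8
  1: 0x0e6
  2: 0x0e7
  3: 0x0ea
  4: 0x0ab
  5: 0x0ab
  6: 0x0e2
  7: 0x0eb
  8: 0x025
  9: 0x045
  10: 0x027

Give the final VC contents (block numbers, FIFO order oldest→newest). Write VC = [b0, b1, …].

#0 0xe8→b14/s0 MISS; vc=[]
#1 0xe6→b14/s0 L1-HIT; vc=[]
#2 0xe7→b14/s0 L1-HIT; vc=[]
#3 0xea→b14/s0 L1-HIT; vc=[]
#4 0xab→b10/s0 MISS; vc=[14]
#5 0xab→b10/s0 L1-HIT; vc=[14]
#6 0xe2→b14/s0 VC-HIT; vc=[10]
#7 0xeb→b14/s0 L1-HIT; vc=[10]
#8 0x25→b2/s0 MISS; vc=[10,14]
#9 0x45→b4/s0 MISS; vc=[10,14,2]
#10 0x27→b2/s0 VC-HIT; vc=[10,14,4]

VC = [10, 14, 4]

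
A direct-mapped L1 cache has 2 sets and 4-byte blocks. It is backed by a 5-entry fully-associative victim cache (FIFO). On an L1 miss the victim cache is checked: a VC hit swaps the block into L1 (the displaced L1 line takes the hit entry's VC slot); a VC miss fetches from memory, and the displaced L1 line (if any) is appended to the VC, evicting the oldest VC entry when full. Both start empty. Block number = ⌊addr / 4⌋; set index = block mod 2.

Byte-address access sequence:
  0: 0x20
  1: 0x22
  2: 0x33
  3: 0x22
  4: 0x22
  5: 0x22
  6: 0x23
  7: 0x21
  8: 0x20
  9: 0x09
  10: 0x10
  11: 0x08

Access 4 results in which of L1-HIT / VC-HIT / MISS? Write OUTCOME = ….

#0 0x20→b8/s0 MISS; vc=[]
#1 0x22→b8/s0 L1-HIT; vc=[]
#2 0x33→b12/s0 MISS; vc=[8]
#3 0x22→b8/s0 VC-HIT; vc=[12]
#4 0x22→b8/s0 L1-HIT; vc=[12]
#5 0x22→b8/s0 L1-HIT; vc=[12]
#6 0x23→b8/s0 L1-HIT; vc=[12]
#7 0x21→b8/s0 L1-HIT; vc=[12]
#8 0x20→b8/s0 L1-HIT; vc=[12]
#9 0x9→b2/s0 MISS; vc=[12,8]
#10 0x10→b4/s0 MISS; vc=[12,8,2]
#11 0x8→b2/s0 VC-HIT; vc=[12,8,4]

OUTCOME = L1-HIT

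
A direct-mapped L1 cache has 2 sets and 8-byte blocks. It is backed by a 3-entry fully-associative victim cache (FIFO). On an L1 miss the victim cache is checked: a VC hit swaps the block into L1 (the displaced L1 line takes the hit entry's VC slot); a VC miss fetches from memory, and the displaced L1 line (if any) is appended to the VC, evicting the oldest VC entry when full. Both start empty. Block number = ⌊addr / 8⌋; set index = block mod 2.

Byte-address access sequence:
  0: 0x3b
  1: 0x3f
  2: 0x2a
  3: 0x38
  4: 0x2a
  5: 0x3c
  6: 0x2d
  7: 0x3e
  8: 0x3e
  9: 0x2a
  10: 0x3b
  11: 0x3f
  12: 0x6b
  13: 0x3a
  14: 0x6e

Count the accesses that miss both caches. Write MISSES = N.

0: 0x3b (blk 7, set 1) → MISS  vc=[]
1: 0x3f (blk 7, set 1) → L1-HIT  vc=[]
2: 0x2a (blk 5, set 1) → MISS  vc=[7]
3: 0x38 (blk 7, set 1) → VC-HIT  vc=[5]
4: 0x2a (blk 5, set 1) → VC-HIT  vc=[7]
5: 0x3c (blk 7, set 1) → VC-HIT  vc=[5]
6: 0x2d (blk 5, set 1) → VC-HIT  vc=[7]
7: 0x3e (blk 7, set 1) → VC-HIT  vc=[5]
8: 0x3e (blk 7, set 1) → L1-HIT  vc=[5]
9: 0x2a (blk 5, set 1) → VC-HIT  vc=[7]
10: 0x3b (blk 7, set 1) → VC-HIT  vc=[5]
11: 0x3f (blk 7, set 1) → L1-HIT  vc=[5]
12: 0x6b (blk 13, set 1) → MISS  vc=[5, 7]
13: 0x3a (blk 7, set 1) → VC-HIT  vc=[5, 13]
14: 0x6e (blk 13, set 1) → VC-HIT  vc=[5, 7]

MISSES = 3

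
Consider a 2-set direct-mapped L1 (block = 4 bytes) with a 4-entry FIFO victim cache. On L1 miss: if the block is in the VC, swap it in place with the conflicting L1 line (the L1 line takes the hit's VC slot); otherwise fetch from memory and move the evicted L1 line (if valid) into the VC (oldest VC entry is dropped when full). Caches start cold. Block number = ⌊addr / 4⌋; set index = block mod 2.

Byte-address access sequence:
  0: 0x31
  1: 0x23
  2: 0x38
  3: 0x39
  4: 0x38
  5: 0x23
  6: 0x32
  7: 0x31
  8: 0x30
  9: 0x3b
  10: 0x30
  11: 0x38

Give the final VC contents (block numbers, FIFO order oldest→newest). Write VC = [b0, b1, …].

  [0] addr=0x31 blk=12 s=0: MISS | VC []
  [1] addr=0x23 blk=8 s=0: MISS | VC [12]
  [2] addr=0x38 blk=14 s=0: MISS | VC [12, 8]
  [3] addr=0x39 blk=14 s=0: L1-HIT | VC [12, 8]
  [4] addr=0x38 blk=14 s=0: L1-HIT | VC [12, 8]
  [5] addr=0x23 blk=8 s=0: VC-HIT | VC [12, 14]
  [6] addr=0x32 blk=12 s=0: VC-HIT | VC [8, 14]
  [7] addr=0x31 blk=12 s=0: L1-HIT | VC [8, 14]
  [8] addr=0x30 blk=12 s=0: L1-HIT | VC [8, 14]
  [9] addr=0x3b blk=14 s=0: VC-HIT | VC [8, 12]
  [10] addr=0x30 blk=12 s=0: VC-HIT | VC [8, 14]
  [11] addr=0x38 blk=14 s=0: VC-HIT | VC [8, 12]

VC = [8, 12]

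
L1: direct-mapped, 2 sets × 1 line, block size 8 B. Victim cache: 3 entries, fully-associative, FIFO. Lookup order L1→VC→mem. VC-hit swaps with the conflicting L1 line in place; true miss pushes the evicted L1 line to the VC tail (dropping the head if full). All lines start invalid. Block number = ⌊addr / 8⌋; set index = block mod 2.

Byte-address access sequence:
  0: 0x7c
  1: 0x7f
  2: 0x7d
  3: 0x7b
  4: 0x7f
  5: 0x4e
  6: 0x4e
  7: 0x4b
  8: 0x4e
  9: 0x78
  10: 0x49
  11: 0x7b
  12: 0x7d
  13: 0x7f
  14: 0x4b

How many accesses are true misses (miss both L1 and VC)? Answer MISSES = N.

#0 0x7c→b15/s1 MISS; vc=[]
#1 0x7f→b15/s1 L1-HIT; vc=[]
#2 0x7d→b15/s1 L1-HIT; vc=[]
#3 0x7b→b15/s1 L1-HIT; vc=[]
#4 0x7f→b15/s1 L1-HIT; vc=[]
#5 0x4e→b9/s1 MISS; vc=[15]
#6 0x4e→b9/s1 L1-HIT; vc=[15]
#7 0x4b→b9/s1 L1-HIT; vc=[15]
#8 0x4e→b9/s1 L1-HIT; vc=[15]
#9 0x78→b15/s1 VC-HIT; vc=[9]
#10 0x49→b9/s1 VC-HIT; vc=[15]
#11 0x7b→b15/s1 VC-HIT; vc=[9]
#12 0x7d→b15/s1 L1-HIT; vc=[9]
#13 0x7f→b15/s1 L1-HIT; vc=[9]
#14 0x4b→b9/s1 VC-HIT; vc=[15]

MISSES = 2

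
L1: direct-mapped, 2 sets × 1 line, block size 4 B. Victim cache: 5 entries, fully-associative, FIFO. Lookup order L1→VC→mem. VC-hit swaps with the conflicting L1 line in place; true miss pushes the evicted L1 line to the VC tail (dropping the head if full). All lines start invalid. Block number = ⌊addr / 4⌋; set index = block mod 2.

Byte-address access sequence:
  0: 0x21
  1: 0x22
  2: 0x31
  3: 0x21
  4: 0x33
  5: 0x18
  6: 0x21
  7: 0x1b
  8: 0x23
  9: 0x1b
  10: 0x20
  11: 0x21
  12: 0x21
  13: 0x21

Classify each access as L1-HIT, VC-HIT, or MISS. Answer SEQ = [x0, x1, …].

#0 0x21→b8/s0 MISS; vc=[]
#1 0x22→b8/s0 L1-HIT; vc=[]
#2 0x31→b12/s0 MISS; vc=[8]
#3 0x21→b8/s0 VC-HIT; vc=[12]
#4 0x33→b12/s0 VC-HIT; vc=[8]
#5 0x18→b6/s0 MISS; vc=[8,12]
#6 0x21→b8/s0 VC-HIT; vc=[6,12]
#7 0x1b→b6/s0 VC-HIT; vc=[8,12]
#8 0x23→b8/s0 VC-HIT; vc=[6,12]
#9 0x1b→b6/s0 VC-HIT; vc=[8,12]
#10 0x20→b8/s0 VC-HIT; vc=[6,12]
#11 0x21→b8/s0 L1-HIT; vc=[6,12]
#12 0x21→b8/s0 L1-HIT; vc=[6,12]
#13 0x21→b8/s0 L1-HIT; vc=[6,12]

SEQ = [MISS, L1-HIT, MISS, VC-HIT, VC-HIT, MISS, VC-HIT, VC-HIT, VC-HIT, VC-HIT, VC-HIT, L1-HIT, L1-HIT, L1-HIT]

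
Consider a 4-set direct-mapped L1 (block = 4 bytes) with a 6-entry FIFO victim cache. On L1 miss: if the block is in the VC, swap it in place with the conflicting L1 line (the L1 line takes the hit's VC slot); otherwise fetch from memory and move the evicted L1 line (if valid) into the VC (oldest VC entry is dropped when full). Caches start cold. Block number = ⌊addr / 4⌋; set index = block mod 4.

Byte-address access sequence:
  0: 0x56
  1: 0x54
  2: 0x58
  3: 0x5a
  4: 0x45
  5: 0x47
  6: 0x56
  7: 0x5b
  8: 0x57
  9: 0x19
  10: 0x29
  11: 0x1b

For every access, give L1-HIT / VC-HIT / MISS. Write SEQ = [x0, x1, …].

  [0] addr=0x56 blk=21 s=1: MISS | VC []
  [1] addr=0x54 blk=21 s=1: L1-HIT | VC []
  [2] addr=0x58 blk=22 s=2: MISS | VC []
  [3] addr=0x5a blk=22 s=2: L1-HIT | VC []
  [4] addr=0x45 blk=17 s=1: MISS | VC [21]
  [5] addr=0x47 blk=17 s=1: L1-HIT | VC [21]
  [6] addr=0x56 blk=21 s=1: VC-HIT | VC [17]
  [7] addr=0x5b blk=22 s=2: L1-HIT | VC [17]
  [8] addr=0x57 blk=21 s=1: L1-HIT | VC [17]
  [9] addr=0x19 blk=6 s=2: MISS | VC [17, 22]
  [10] addr=0x29 blk=10 s=2: MISS | VC [17, 22, 6]
  [11] addr=0x1b blk=6 s=2: VC-HIT | VC [17, 22, 10]

SEQ = [MISS, L1-HIT, MISS, L1-HIT, MISS, L1-HIT, VC-HIT, L1-HIT, L1-HIT, MISS, MISS, VC-HIT]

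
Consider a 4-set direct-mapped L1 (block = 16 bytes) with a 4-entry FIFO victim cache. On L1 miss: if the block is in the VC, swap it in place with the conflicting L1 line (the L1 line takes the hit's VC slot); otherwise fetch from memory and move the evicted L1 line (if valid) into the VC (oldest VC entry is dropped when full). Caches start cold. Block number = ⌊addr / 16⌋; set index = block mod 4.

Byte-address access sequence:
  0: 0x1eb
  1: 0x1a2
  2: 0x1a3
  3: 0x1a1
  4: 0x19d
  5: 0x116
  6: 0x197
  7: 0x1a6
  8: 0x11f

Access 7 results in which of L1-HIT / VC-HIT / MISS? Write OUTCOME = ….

  [0] addr=0x1eb blk=30 s=2: MISS | VC []
  [1] addr=0x1a2 blk=26 s=2: MISS | VC [30]
  [2] addr=0x1a3 blk=26 s=2: L1-HIT | VC [30]
  [3] addr=0x1a1 blk=26 s=2: L1-HIT | VC [30]
  [4] addr=0x19d blk=25 s=1: MISS | VC [30]
  [5] addr=0x116 blk=17 s=1: MISS | VC [30, 25]
  [6] addr=0x197 blk=25 s=1: VC-HIT | VC [30, 17]
  [7] addr=0x1a6 blk=26 s=2: L1-HIT | VC [30, 17]
  [8] addr=0x11f blk=17 s=1: VC-HIT | VC [30, 25]

OUTCOME = L1-HIT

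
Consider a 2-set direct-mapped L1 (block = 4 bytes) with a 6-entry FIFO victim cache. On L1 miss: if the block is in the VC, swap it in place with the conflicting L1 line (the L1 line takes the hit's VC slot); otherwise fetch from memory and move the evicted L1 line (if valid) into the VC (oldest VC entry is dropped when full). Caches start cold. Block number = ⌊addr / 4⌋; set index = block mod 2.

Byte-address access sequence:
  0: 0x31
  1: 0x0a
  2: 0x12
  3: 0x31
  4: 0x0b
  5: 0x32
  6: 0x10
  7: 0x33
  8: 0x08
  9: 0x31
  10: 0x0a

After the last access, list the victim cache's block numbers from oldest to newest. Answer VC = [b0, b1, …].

0: 0x31 (blk 12, set 0) → MISS  vc=[]
1: 0xa (blk 2, set 0) → MISS  vc=[12]
2: 0x12 (blk 4, set 0) → MISS  vc=[12, 2]
3: 0x31 (blk 12, set 0) → VC-HIT  vc=[4, 2]
4: 0xb (blk 2, set 0) → VC-HIT  vc=[4, 12]
5: 0x32 (blk 12, set 0) → VC-HIT  vc=[4, 2]
6: 0x10 (blk 4, set 0) → VC-HIT  vc=[12, 2]
7: 0x33 (blk 12, set 0) → VC-HIT  vc=[4, 2]
8: 0x8 (blk 2, set 0) → VC-HIT  vc=[4, 12]
9: 0x31 (blk 12, set 0) → VC-HIT  vc=[4, 2]
10: 0xa (blk 2, set 0) → VC-HIT  vc=[4, 12]

VC = [4, 12]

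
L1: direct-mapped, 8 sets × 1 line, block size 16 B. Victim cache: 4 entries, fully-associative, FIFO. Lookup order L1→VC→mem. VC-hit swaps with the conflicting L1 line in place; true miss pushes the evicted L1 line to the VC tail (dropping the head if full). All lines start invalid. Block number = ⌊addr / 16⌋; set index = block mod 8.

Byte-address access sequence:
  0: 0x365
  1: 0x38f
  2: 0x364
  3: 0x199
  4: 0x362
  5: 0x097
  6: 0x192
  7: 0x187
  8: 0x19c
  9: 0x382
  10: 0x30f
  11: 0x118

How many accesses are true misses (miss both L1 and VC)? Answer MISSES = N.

  [0] addr=0x365 blk=54 s=6: MISS | VC []
  [1] addr=0x38f blk=56 s=0: MISS | VC []
  [2] addr=0x364 blk=54 s=6: L1-HIT | VC []
  [3] addr=0x199 blk=25 s=1: MISS | VC []
  [4] addr=0x362 blk=54 s=6: L1-HIT | VC []
  [5] addr=0x97 blk=9 s=1: MISS | VC [25]
  [6] addr=0x192 blk=25 s=1: VC-HIT | VC [9]
  [7] addr=0x187 blk=24 s=0: MISS | VC [9, 56]
  [8] addr=0x19c blk=25 s=1: L1-HIT | VC [9, 56]
  [9] addr=0x382 blk=56 s=0: VC-HIT | VC [9, 24]
  [10] addr=0x30f blk=48 s=0: MISS | VC [9, 24, 56]
  [11] addr=0x118 blk=17 s=1: MISS | VC [9, 24, 56, 25]

MISSES = 7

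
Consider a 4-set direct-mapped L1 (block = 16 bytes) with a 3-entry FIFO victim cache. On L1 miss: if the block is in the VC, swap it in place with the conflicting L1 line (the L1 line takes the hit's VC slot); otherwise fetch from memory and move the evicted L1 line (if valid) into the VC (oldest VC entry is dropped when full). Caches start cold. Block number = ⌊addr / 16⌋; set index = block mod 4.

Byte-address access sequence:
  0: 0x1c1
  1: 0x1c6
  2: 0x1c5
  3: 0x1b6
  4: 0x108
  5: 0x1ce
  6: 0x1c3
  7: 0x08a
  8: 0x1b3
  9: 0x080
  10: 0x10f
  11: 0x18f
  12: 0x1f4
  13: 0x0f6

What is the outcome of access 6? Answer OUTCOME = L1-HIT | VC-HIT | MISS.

OUTCOME = L1-HIT

#0 0x1c1→b28/s0 MISS; vc=[]
#1 0x1c6→b28/s0 L1-HIT; vc=[]
#2 0x1c5→b28/s0 L1-HIT; vc=[]
#3 0x1b6→b27/s3 MISS; vc=[]
#4 0x108→b16/s0 MISS; vc=[28]
#5 0x1ce→b28/s0 VC-HIT; vc=[16]
#6 0x1c3→b28/s0 L1-HIT; vc=[16]
#7 0x8a→b8/s0 MISS; vc=[16,28]
#8 0x1b3→b27/s3 L1-HIT; vc=[16,28]
#9 0x80→b8/s0 L1-HIT; vc=[16,28]
#10 0x10f→b16/s0 VC-HIT; vc=[8,28]
#11 0x18f→b24/s0 MISS; vc=[8,28,16]
#12 0x1f4→b31/s3 MISS; vc=[28,16,27]
#13 0xf6→b15/s3 MISS; vc=[16,27,31]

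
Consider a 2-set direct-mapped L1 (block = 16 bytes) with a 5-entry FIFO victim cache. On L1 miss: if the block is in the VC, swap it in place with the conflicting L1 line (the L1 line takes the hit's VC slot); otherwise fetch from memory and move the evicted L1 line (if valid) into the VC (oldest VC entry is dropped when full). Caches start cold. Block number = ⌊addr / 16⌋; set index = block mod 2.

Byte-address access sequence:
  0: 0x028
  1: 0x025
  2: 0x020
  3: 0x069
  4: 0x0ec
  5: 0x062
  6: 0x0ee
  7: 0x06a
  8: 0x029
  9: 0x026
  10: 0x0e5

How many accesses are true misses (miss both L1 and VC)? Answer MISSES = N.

#0 0x28→b2/s0 MISS; vc=[]
#1 0x25→b2/s0 L1-HIT; vc=[]
#2 0x20→b2/s0 L1-HIT; vc=[]
#3 0x69→b6/s0 MISS; vc=[2]
#4 0xec→b14/s0 MISS; vc=[2,6]
#5 0x62→b6/s0 VC-HIT; vc=[2,14]
#6 0xee→b14/s0 VC-HIT; vc=[2,6]
#7 0x6a→b6/s0 VC-HIT; vc=[2,14]
#8 0x29→b2/s0 VC-HIT; vc=[6,14]
#9 0x26→b2/s0 L1-HIT; vc=[6,14]
#10 0xe5→b14/s0 VC-HIT; vc=[6,2]

MISSES = 3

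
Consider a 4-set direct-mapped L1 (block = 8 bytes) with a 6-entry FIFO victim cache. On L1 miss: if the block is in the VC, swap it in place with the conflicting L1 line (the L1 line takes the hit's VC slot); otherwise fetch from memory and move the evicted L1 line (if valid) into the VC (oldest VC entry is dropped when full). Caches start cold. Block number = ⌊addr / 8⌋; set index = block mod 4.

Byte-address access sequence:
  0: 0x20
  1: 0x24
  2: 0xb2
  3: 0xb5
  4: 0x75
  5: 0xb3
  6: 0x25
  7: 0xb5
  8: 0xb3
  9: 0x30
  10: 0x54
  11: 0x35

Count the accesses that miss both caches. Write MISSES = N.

0: 0x20 (blk 4, set 0) → MISS  vc=[]
1: 0x24 (blk 4, set 0) → L1-HIT  vc=[]
2: 0xb2 (blk 22, set 2) → MISS  vc=[]
3: 0xb5 (blk 22, set 2) → L1-HIT  vc=[]
4: 0x75 (blk 14, set 2) → MISS  vc=[22]
5: 0xb3 (blk 22, set 2) → VC-HIT  vc=[14]
6: 0x25 (blk 4, set 0) → L1-HIT  vc=[14]
7: 0xb5 (blk 22, set 2) → L1-HIT  vc=[14]
8: 0xb3 (blk 22, set 2) → L1-HIT  vc=[14]
9: 0x30 (blk 6, set 2) → MISS  vc=[14, 22]
10: 0x54 (blk 10, set 2) → MISS  vc=[14, 22, 6]
11: 0x35 (blk 6, set 2) → VC-HIT  vc=[14, 22, 10]

MISSES = 5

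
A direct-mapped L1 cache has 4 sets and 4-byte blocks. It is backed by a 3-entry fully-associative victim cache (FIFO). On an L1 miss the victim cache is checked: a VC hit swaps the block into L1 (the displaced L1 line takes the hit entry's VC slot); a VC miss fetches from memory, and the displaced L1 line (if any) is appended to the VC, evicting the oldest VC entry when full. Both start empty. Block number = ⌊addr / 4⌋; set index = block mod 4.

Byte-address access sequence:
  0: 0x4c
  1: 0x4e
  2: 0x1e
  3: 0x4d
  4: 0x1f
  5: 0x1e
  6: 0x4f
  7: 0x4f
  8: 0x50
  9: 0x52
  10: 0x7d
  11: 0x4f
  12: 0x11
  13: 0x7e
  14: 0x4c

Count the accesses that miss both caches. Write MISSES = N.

MISSES = 5

  [0] addr=0x4c blk=19 s=3: MISS | VC []
  [1] addr=0x4e blk=19 s=3: L1-HIT | VC []
  [2] addr=0x1e blk=7 s=3: MISS | VC [19]
  [3] addr=0x4d blk=19 s=3: VC-HIT | VC [7]
  [4] addr=0x1f blk=7 s=3: VC-HIT | VC [19]
  [5] addr=0x1e blk=7 s=3: L1-HIT | VC [19]
  [6] addr=0x4f blk=19 s=3: VC-HIT | VC [7]
  [7] addr=0x4f blk=19 s=3: L1-HIT | VC [7]
  [8] addr=0x50 blk=20 s=0: MISS | VC [7]
  [9] addr=0x52 blk=20 s=0: L1-HIT | VC [7]
  [10] addr=0x7d blk=31 s=3: MISS | VC [7, 19]
  [11] addr=0x4f blk=19 s=3: VC-HIT | VC [7, 31]
  [12] addr=0x11 blk=4 s=0: MISS | VC [7, 31, 20]
  [13] addr=0x7e blk=31 s=3: VC-HIT | VC [7, 19, 20]
  [14] addr=0x4c blk=19 s=3: VC-HIT | VC [7, 31, 20]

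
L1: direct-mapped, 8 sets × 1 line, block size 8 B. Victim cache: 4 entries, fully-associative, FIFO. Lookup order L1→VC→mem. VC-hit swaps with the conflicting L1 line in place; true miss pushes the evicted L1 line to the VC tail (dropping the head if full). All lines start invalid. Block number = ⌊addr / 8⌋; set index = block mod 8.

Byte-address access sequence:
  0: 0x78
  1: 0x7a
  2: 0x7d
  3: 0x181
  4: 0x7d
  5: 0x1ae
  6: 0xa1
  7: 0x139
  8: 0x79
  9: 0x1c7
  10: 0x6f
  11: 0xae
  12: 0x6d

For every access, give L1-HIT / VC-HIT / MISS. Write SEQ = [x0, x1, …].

SEQ = [MISS, L1-HIT, L1-HIT, MISS, L1-HIT, MISS, MISS, MISS, VC-HIT, MISS, MISS, MISS, VC-HIT]

  [0] addr=0x78 blk=15 s=7: MISS | VC []
  [1] addr=0x7a blk=15 s=7: L1-HIT | VC []
  [2] addr=0x7d blk=15 s=7: L1-HIT | VC []
  [3] addr=0x181 blk=48 s=0: MISS | VC []
  [4] addr=0x7d blk=15 s=7: L1-HIT | VC []
  [5] addr=0x1ae blk=53 s=5: MISS | VC []
  [6] addr=0xa1 blk=20 s=4: MISS | VC []
  [7] addr=0x139 blk=39 s=7: MISS | VC [15]
  [8] addr=0x79 blk=15 s=7: VC-HIT | VC [39]
  [9] addr=0x1c7 blk=56 s=0: MISS | VC [39, 48]
  [10] addr=0x6f blk=13 s=5: MISS | VC [39, 48, 53]
  [11] addr=0xae blk=21 s=5: MISS | VC [39, 48, 53, 13]
  [12] addr=0x6d blk=13 s=5: VC-HIT | VC [39, 48, 53, 21]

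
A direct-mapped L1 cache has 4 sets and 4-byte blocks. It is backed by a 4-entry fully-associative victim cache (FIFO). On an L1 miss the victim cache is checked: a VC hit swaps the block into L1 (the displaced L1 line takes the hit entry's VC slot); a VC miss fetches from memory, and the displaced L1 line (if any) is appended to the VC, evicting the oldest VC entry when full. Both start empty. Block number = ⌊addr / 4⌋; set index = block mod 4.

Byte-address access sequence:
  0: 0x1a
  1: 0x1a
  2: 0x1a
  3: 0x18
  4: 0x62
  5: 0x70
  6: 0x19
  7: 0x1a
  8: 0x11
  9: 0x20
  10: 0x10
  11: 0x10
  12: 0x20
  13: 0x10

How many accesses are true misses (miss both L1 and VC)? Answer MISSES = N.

MISSES = 5

0: 0x1a (blk 6, set 2) → MISS  vc=[]
1: 0x1a (blk 6, set 2) → L1-HIT  vc=[]
2: 0x1a (blk 6, set 2) → L1-HIT  vc=[]
3: 0x18 (blk 6, set 2) → L1-HIT  vc=[]
4: 0x62 (blk 24, set 0) → MISS  vc=[]
5: 0x70 (blk 28, set 0) → MISS  vc=[24]
6: 0x19 (blk 6, set 2) → L1-HIT  vc=[24]
7: 0x1a (blk 6, set 2) → L1-HIT  vc=[24]
8: 0x11 (blk 4, set 0) → MISS  vc=[24, 28]
9: 0x20 (blk 8, set 0) → MISS  vc=[24, 28, 4]
10: 0x10 (blk 4, set 0) → VC-HIT  vc=[24, 28, 8]
11: 0x10 (blk 4, set 0) → L1-HIT  vc=[24, 28, 8]
12: 0x20 (blk 8, set 0) → VC-HIT  vc=[24, 28, 4]
13: 0x10 (blk 4, set 0) → VC-HIT  vc=[24, 28, 8]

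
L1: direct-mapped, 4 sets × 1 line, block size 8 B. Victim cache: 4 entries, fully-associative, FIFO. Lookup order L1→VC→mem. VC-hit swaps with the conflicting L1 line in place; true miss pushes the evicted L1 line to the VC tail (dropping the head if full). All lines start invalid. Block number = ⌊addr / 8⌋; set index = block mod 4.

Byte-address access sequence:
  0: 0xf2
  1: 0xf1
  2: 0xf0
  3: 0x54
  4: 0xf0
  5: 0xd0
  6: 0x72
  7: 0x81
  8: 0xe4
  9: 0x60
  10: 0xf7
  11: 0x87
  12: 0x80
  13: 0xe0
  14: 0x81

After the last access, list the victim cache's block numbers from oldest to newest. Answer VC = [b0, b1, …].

#0 0xf2→b30/s2 MISS; vc=[]
#1 0xf1→b30/s2 L1-HIT; vc=[]
#2 0xf0→b30/s2 L1-HIT; vc=[]
#3 0x54→b10/s2 MISS; vc=[30]
#4 0xf0→b30/s2 VC-HIT; vc=[10]
#5 0xd0→b26/s2 MISS; vc=[10,30]
#6 0x72→b14/s2 MISS; vc=[10,30,26]
#7 0x81→b16/s0 MISS; vc=[10,30,26]
#8 0xe4→b28/s0 MISS; vc=[10,30,26,16]
#9 0x60→b12/s0 MISS; vc=[30,26,16,28]
#10 0xf7→b30/s2 VC-HIT; vc=[14,26,16,28]
#11 0x87→b16/s0 VC-HIT; vc=[14,26,12,28]
#12 0x80→b16/s0 L1-HIT; vc=[14,26,12,28]
#13 0xe0→b28/s0 VC-HIT; vc=[14,26,12,16]
#14 0x81→b16/s0 VC-HIT; vc=[14,26,12,28]

VC = [14, 26, 12, 28]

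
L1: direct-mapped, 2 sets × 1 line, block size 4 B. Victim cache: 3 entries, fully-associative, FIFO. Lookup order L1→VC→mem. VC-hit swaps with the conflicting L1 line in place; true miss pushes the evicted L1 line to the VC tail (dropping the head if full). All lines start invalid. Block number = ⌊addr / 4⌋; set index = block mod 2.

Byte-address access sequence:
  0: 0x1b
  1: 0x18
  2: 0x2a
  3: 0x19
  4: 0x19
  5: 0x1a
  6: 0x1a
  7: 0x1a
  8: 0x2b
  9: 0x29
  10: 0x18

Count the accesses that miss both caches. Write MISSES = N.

0: 0x1b (blk 6, set 0) → MISS  vc=[]
1: 0x18 (blk 6, set 0) → L1-HIT  vc=[]
2: 0x2a (blk 10, set 0) → MISS  vc=[6]
3: 0x19 (blk 6, set 0) → VC-HIT  vc=[10]
4: 0x19 (blk 6, set 0) → L1-HIT  vc=[10]
5: 0x1a (blk 6, set 0) → L1-HIT  vc=[10]
6: 0x1a (blk 6, set 0) → L1-HIT  vc=[10]
7: 0x1a (blk 6, set 0) → L1-HIT  vc=[10]
8: 0x2b (blk 10, set 0) → VC-HIT  vc=[6]
9: 0x29 (blk 10, set 0) → L1-HIT  vc=[6]
10: 0x18 (blk 6, set 0) → VC-HIT  vc=[10]

MISSES = 2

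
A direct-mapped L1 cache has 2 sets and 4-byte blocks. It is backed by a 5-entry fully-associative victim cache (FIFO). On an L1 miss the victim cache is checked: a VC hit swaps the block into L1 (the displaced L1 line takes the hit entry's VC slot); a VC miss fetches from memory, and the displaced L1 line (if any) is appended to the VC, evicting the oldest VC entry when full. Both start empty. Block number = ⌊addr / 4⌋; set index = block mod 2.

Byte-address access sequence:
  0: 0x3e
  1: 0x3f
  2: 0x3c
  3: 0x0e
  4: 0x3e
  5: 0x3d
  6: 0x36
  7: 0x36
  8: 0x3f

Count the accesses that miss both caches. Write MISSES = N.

MISSES = 3

0: 0x3e (blk 15, set 1) → MISS  vc=[]
1: 0x3f (blk 15, set 1) → L1-HIT  vc=[]
2: 0x3c (blk 15, set 1) → L1-HIT  vc=[]
3: 0xe (blk 3, set 1) → MISS  vc=[15]
4: 0x3e (blk 15, set 1) → VC-HIT  vc=[3]
5: 0x3d (blk 15, set 1) → L1-HIT  vc=[3]
6: 0x36 (blk 13, set 1) → MISS  vc=[3, 15]
7: 0x36 (blk 13, set 1) → L1-HIT  vc=[3, 15]
8: 0x3f (blk 15, set 1) → VC-HIT  vc=[3, 13]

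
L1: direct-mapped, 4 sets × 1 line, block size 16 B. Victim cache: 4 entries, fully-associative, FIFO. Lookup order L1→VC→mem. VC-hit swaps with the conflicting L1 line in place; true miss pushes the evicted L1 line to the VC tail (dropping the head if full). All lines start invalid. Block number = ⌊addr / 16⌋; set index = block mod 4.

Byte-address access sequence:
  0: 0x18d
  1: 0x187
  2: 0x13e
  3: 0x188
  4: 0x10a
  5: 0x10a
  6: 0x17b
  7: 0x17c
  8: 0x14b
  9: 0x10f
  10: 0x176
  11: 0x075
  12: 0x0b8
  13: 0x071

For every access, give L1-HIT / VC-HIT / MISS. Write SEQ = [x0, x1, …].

0: 0x18d (blk 24, set 0) → MISS  vc=[]
1: 0x187 (blk 24, set 0) → L1-HIT  vc=[]
2: 0x13e (blk 19, set 3) → MISS  vc=[]
3: 0x188 (blk 24, set 0) → L1-HIT  vc=[]
4: 0x10a (blk 16, set 0) → MISS  vc=[24]
5: 0x10a (blk 16, set 0) → L1-HIT  vc=[24]
6: 0x17b (blk 23, set 3) → MISS  vc=[24, 19]
7: 0x17c (blk 23, set 3) → L1-HIT  vc=[24, 19]
8: 0x14b (blk 20, set 0) → MISS  vc=[24, 19, 16]
9: 0x10f (blk 16, set 0) → VC-HIT  vc=[24, 19, 20]
10: 0x176 (blk 23, set 3) → L1-HIT  vc=[24, 19, 20]
11: 0x75 (blk 7, set 3) → MISS  vc=[24, 19, 20, 23]
12: 0xb8 (blk 11, set 3) → MISS  vc=[19, 20, 23, 7]
13: 0x71 (blk 7, set 3) → VC-HIT  vc=[19, 20, 23, 11]

SEQ = [MISS, L1-HIT, MISS, L1-HIT, MISS, L1-HIT, MISS, L1-HIT, MISS, VC-HIT, L1-HIT, MISS, MISS, VC-HIT]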